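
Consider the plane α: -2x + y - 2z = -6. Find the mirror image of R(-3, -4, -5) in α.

(5, -8, 3)

λ = (n·R − d)/|n|² = (12 − (-6))/9 = 2.
Reflection = R − 2λn = (-3, -4, -5) − 4·(-2, 1, -2) = (5, -8, 3).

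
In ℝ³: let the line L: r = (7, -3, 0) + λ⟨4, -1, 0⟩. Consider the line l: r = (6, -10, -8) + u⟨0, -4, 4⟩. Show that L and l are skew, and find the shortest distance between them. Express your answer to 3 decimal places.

Common perpendicular direction n = (4, -1, 0) × (0, -4, 4) = (-4, -16, -16).
With w = (6, -10, -8) − (7, -3, 0) = (-1, -7, -8), w · n = 244.
Since n ≠ 0 the lines are not parallel, and w · n = 244 ≠ 0 so they do not intersect; hence they are skew.
Distance = |w · n| / |n| = |244| / √528 ≈ 10.619.

10.619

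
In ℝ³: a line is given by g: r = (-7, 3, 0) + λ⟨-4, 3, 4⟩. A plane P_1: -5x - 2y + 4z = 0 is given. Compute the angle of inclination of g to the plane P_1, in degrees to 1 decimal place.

44.3

sin θ = |n·v| / (|n||v|) = |30| / (√45 · √41) = 0.69843.
θ ≈ 44.3°.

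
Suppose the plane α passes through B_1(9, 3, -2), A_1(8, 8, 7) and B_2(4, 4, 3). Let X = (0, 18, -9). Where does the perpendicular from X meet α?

B_1A_1 = (-1, 5, 9), B_1B_2 = (-5, 1, 5); a normal to α is B_1A_1 × B_1B_2 = (16, -40, 24).
Using B_1: α has equation 16x - 40y + 24z = -24.
Foot = X − λn with λ = (n·X − d)/|n|² = (-936 − (-24))/2432 = -3/8.
Foot = (0, 18, -9) − (-3/8)·(16, -40, 24) = (6, 3, 0).

(6, 3, 0)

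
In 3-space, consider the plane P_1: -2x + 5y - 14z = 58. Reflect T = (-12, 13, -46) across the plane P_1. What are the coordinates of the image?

(0, -17, 38)

λ = (n·T − d)/|n|² = (733 − 58)/225 = 3.
Reflection = T − 2λn = (-12, 13, -46) − 6·(-2, 5, -14) = (0, -17, 38).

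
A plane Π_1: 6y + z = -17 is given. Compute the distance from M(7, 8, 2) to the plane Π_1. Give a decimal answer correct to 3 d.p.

11.015

n·M − d = (0)·(7) + (6)·(8) + (1)·(2) − (-17) = 67; |n| = √37.
Distance = |67| / √37 = 67/√37 ≈ 11.015.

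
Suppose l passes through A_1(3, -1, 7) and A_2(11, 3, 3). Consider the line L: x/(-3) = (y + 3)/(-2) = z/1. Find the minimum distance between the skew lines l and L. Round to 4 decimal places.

A direction vector for l is A_2 − A_1 = (8, 4, -4).
L has direction (-3, -2, 1) through (0, -3, 0).
Common perpendicular direction n = (8, 4, -4) × (-3, -2, 1) = (-4, 4, -4).
With w = (0, -3, 0) − (3, -1, 7) = (-3, -2, -7), w · n = 32.
Distance = |w · n| / |n| = |32| / √48 ≈ 4.6188.

4.6188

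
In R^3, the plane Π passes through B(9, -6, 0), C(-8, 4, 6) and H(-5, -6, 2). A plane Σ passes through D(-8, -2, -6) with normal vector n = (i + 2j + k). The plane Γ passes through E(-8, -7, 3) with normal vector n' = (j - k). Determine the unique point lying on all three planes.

BC = (-17, 10, 6), BH = (-14, 0, 2); a normal to Π is BC × BH = (20, -50, 140).
Using B: Π has equation 20x - 50y + 140z = 480.
Σ: n·r = n·D gives x + 2y + z = -18.
Γ: n'·r = n'·E gives y - z = -10.
Solving the 3×3 linear system 20x - 50y + 140z = 480, x + 2y + z = -18, y - z = -10 (e.g. by elimination or Cramer's rule, determinant = 30) gives (8, -12, -2).

(8, -12, -2)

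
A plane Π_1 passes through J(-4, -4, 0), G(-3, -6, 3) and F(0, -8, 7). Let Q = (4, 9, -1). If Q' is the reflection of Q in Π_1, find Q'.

JG = (1, -2, 3), JF = (4, -4, 7); a normal to Π_1 is JG × JF = (-2, 5, 4).
Using J: Π_1 has equation -2x + 5y + 4z = -12.
λ = (n·Q − d)/|n|² = (33 − (-12))/45 = 1.
Reflection = Q − 2λn = (4, 9, -1) − 2·(-2, 5, 4) = (8, -1, -9).

(8, -1, -9)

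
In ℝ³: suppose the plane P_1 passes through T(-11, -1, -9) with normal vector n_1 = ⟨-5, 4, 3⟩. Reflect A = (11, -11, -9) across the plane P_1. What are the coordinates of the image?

P_1: n_1·r = n_1·T gives -5x + 4y + 3z = 24.
λ = (n·A − d)/|n|² = (-126 − 24)/50 = -3.
Reflection = A − 2λn = (11, -11, -9) − (-6)·(-5, 4, 3) = (-19, 13, 9).

(-19, 13, 9)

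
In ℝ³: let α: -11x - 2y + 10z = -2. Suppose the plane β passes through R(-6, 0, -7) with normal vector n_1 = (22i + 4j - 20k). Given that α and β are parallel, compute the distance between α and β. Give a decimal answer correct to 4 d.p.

β: n_1·r = n_1·R gives 22x + 4y - 20z = 8.
Rescale β by 1/(-2): -11x - 2y + 10z = -4. Then distance = |-2 − (-4)| / √225 ≈ 0.1333.

0.1333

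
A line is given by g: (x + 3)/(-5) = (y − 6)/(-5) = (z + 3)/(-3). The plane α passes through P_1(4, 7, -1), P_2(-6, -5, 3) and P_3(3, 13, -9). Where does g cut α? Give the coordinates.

g has direction (-5, -5, -3) through (-3, 6, -3).
P_1P_2 = (-10, -12, 4), P_1P_3 = (-1, 6, -8); a normal to α is P_1P_2 × P_1P_3 = (72, -84, -72).
Using P_1: α has equation 72x - 84y - 72z = -228.
Substitute r = (-3, 6, -3) + t(-5, -5, -3) into the plane: -504 + 276t = -228, so t = 1.
Intersection: (-3, 6, -3) + 1·(-5, -5, -3) = (-8, 1, -6).

(-8, 1, -6)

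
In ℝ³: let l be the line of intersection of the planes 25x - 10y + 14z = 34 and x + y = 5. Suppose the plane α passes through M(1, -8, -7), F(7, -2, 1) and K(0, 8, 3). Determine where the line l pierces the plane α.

Direction of l: (25, -10, 14) × (1, 1, 0) = (-14, 14, 35).
A point on l: solving the two plane equations with x = 4 gives (4, 1, -4).
MF = (6, 6, 8), MK = (-1, 16, 10); a normal to α is MF × MK = (-68, -68, 102).
Using M: α has equation -68x - 68y + 102z = -238.
Substitute r = (4, 1, -4) + t(-14, 14, 35) into the plane: -748 + 3570t = -238, so t = 1/7.
Intersection: (4, 1, -4) + (1/7)·(-14, 14, 35) = (2, 3, 1).

(2, 3, 1)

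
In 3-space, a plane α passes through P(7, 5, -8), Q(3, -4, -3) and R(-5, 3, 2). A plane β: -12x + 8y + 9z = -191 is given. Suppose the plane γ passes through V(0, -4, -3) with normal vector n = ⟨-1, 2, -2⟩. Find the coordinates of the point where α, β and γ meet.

PQ = (-4, -9, 5), PR = (-12, -2, 10); a normal to α is PQ × PR = (-80, -20, -100).
Using P: α has equation -80x - 20y - 100z = 140.
γ: n·r = n·V gives -x + 2y - 2z = -2.
Solving the 3×3 linear system -80x - 20y - 100z = 140, -12x + 8y + 9z = -191, -x + 2y - 2z = -2 (e.g. by elimination or Cramer's rule, determinant = 4980) gives (8, -4, -7).

(8, -4, -7)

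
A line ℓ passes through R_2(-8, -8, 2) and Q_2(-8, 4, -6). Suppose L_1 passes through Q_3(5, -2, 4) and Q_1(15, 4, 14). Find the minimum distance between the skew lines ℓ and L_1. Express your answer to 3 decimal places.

6.612

A direction vector for ℓ is Q_2 − R_2 = (0, 12, -8).
A direction vector for L_1 is Q_1 − Q_3 = (10, 6, 10).
Common perpendicular direction n = (0, 12, -8) × (10, 6, 10) = (168, -80, -120).
With w = (5, -2, 4) − (-8, -8, 2) = (13, 6, 2), w · n = 1464.
Distance = |w · n| / |n| = |1464| / √49024 ≈ 6.612.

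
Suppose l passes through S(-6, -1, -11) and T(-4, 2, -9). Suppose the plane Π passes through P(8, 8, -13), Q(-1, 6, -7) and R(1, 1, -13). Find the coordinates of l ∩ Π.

(-2, 5, -7)

A direction vector for l is T − S = (2, 3, 2).
PQ = (-9, -2, 6), PR = (-7, -7, 0); a normal to Π is PQ × PR = (42, -42, 49).
Using P: Π has equation 42x - 42y + 49z = -637.
Substitute r = (-6, -1, -11) + t(2, 3, 2) into the plane: -749 + 56t = -637, so t = 2.
Intersection: (-6, -1, -11) + 2·(2, 3, 2) = (-2, 5, -7).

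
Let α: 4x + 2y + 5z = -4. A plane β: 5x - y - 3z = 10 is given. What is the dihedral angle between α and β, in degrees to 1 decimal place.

85.7

cos θ = |n₁·n₂| / (|n₁||n₂|) = |3| / (√45 · √35).
θ = arccos(0.07559) ≈ 85.7°.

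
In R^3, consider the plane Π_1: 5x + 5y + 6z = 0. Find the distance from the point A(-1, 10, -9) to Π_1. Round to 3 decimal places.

n·A − d = (5)·(-1) + (5)·(10) + (6)·(-9) − 0 = -9; |n| = √86.
Distance = |-9| / √86 = 9/√86 ≈ 0.970.

0.970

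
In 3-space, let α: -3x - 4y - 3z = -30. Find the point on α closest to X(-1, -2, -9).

(5, 6, -3)

Foot = X − λn with λ = (n·X − d)/|n|² = (38 − (-30))/34 = 2.
Foot = (-1, -2, -9) − 2·(-3, -4, -3) = (5, 6, -3).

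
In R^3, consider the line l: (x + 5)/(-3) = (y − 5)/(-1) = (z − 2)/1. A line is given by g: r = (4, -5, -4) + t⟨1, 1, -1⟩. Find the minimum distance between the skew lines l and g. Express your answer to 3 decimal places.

l has direction (-3, -1, 1) through (-5, 5, 2).
Common perpendicular direction n = (-3, -1, 1) × (1, 1, -1) = (0, -2, -2).
With w = (4, -5, -4) − (-5, 5, 2) = (9, -10, -6), w · n = 32.
Distance = |w · n| / |n| = |32| / √8 ≈ 11.314.

11.314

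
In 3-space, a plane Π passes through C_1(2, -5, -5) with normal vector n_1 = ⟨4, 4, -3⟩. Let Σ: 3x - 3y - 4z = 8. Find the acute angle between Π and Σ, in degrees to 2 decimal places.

Π: n_1·r = n_1·C_1 gives 4x + 4y - 3z = 3.
cos θ = |n₁·n₂| / (|n₁||n₂|) = |12| / (√41 · √34).
θ = arccos(0.32140) ≈ 71.25°.

71.25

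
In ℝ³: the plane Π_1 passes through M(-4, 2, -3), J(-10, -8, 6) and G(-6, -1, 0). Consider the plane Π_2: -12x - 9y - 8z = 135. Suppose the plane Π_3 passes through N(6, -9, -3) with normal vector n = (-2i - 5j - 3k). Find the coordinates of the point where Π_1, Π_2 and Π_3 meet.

MJ = (-6, -10, 9), MG = (-2, -3, 3); a normal to Π_1 is MJ × MG = (-3, 0, -2).
Using M: Π_1 has equation -3x - 2z = 18.
Π_3: n·r = n·N gives -2x - 5y - 3z = 42.
Solving the 3×3 linear system -3x - 2z = 18, -12x - 9y - 8z = 135, -2x - 5y - 3z = 42 (e.g. by elimination or Cramer's rule, determinant = -45) gives (-8, -7, 3).

(-8, -7, 3)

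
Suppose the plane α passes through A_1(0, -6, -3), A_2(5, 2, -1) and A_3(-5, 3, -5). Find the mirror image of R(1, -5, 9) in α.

(9, -5, -11)

A_1A_2 = (5, 8, 2), A_1A_3 = (-5, 9, -2); a normal to α is A_1A_2 × A_1A_3 = (-34, 0, 85).
Using A_1: α has equation -34x + 85z = -255.
λ = (n·R − d)/|n|² = (731 − (-255))/8381 = 2/17.
Reflection = R − 2λn = (1, -5, 9) − (4/17)·(-34, 0, 85) = (9, -5, -11).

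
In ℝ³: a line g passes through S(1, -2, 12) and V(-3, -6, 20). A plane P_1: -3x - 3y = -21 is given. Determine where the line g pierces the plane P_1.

(5, 2, 4)

A direction vector for g is V − S = (-4, -4, 8).
Substitute r = (1, -2, 12) + t(-4, -4, 8) into the plane: 3 + 24t = -21, so t = -1.
Intersection: (1, -2, 12) + (-1)·(-4, -4, 8) = (5, 2, 4).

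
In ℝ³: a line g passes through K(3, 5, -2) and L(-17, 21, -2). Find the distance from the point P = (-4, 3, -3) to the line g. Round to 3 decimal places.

A direction vector for g is L − K = (-20, 16, 0).
Taking (3, 5, -2) on g with direction v = (-20, 16, 0): w = P − (3, 5, -2) = (-7, -2, -1), and w × v = (16, 20, -152).
Distance = |w × v| / |v| = √23760 / √656 ≈ 6.018.

6.018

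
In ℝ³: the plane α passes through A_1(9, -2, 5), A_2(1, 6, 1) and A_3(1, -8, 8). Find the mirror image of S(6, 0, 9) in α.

A_1A_2 = (-8, 8, -4), A_1A_3 = (-8, -6, 3); a normal to α is A_1A_2 × A_1A_3 = (0, 56, 112).
Using A_1: α has equation 56y + 112z = 448.
λ = (n·S − d)/|n|² = (1008 − 448)/15680 = 1/28.
Reflection = S − 2λn = (6, 0, 9) − (1/14)·(0, 56, 112) = (6, -4, 1).

(6, -4, 1)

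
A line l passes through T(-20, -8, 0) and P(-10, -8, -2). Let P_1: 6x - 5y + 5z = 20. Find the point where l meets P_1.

(0, -8, -4)

A direction vector for l is P − T = (10, 0, -2).
Substitute r = (-20, -8, 0) + t(10, 0, -2) into the plane: -80 + 50t = 20, so t = 2.
Intersection: (-20, -8, 0) + 2·(10, 0, -2) = (0, -8, -4).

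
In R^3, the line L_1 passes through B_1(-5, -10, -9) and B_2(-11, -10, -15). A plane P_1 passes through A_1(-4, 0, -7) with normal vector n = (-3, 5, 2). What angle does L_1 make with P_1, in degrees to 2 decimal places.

6.59

A direction vector for L_1 is B_2 − B_1 = (-6, 0, -6).
P_1: n·r = n·A_1 gives -3x + 5y + 2z = -2.
sin θ = |n·v| / (|n||v|) = |6| / (√38 · √72) = 0.11471.
θ ≈ 6.59°.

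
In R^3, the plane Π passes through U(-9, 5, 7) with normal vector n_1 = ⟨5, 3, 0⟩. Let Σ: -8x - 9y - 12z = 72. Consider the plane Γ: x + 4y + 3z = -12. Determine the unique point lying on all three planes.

Π: n_1·r = n_1·U gives 5x + 3y = -30.
Solving the 3×3 linear system 5x + 3y = -30, -8x - 9y - 12z = 72, x + 4y + 3z = -12 (e.g. by elimination or Cramer's rule, determinant = 141) gives (-6, 0, -2).

(-6, 0, -2)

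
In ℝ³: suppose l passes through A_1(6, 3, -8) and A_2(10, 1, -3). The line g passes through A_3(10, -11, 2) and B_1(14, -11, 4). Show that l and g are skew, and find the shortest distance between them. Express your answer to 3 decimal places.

A direction vector for l is A_2 − A_1 = (4, -2, 5).
A direction vector for g is B_1 − A_3 = (4, 0, 2).
Common perpendicular direction n = (4, -2, 5) × (4, 0, 2) = (-4, 12, 8).
With w = (10, -11, 2) − (6, 3, -8) = (4, -14, 10), w · n = -104.
Since n ≠ 0 the lines are not parallel, and w · n = -104 ≠ 0 so they do not intersect; hence they are skew.
Distance = |w · n| / |n| = |-104| / √224 ≈ 6.949.

6.949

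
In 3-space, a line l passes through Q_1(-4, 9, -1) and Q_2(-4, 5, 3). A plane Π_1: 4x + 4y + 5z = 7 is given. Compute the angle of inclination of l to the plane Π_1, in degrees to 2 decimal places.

A direction vector for l is Q_2 − Q_1 = (0, -4, 4).
sin θ = |n·v| / (|n||v|) = |4| / (√57 · √32) = 0.09366.
θ ≈ 5.37°.

5.37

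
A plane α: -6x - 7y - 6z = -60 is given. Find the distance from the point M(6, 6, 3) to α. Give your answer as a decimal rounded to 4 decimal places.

n·M − d = (-6)·(6) + (-7)·(6) + (-6)·(3) − (-60) = -36; |n| = √121.
Distance = |-36| / √121 = 36/√121 ≈ 3.2727.

3.2727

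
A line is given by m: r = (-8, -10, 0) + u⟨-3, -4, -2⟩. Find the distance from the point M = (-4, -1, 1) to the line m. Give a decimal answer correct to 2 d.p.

3.43

Taking (-8, -10, 0) on m with direction v = (-3, -4, -2): w = M − (-8, -10, 0) = (4, 9, 1), and w × v = (-14, 5, 11).
Distance = |w × v| / |v| = √342 / √29 ≈ 3.43.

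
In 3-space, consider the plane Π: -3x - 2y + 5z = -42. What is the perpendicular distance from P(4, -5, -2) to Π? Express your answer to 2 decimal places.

n·P − d = (-3)·(4) + (-2)·(-5) + (5)·(-2) − (-42) = 30; |n| = √38.
Distance = |30| / √38 = 30/√38 ≈ 4.87.

4.87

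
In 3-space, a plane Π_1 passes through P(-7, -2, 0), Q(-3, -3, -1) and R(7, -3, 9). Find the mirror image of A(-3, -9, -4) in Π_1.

PQ = (4, -1, -1), PR = (14, -1, 9); a normal to Π_1 is PQ × PR = (-10, -50, 10).
Using P: Π_1 has equation -10x - 50y + 10z = 170.
λ = (n·A − d)/|n|² = (440 − 170)/2700 = 1/10.
Reflection = A − 2λn = (-3, -9, -4) − (1/5)·(-10, -50, 10) = (-1, 1, -6).

(-1, 1, -6)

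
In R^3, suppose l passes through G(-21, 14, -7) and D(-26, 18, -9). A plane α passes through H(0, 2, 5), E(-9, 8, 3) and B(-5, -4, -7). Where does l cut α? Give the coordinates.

(-6, 2, -1)

A direction vector for l is D − G = (-5, 4, -2).
HE = (-9, 6, -2), HB = (-5, -6, -12); a normal to α is HE × HB = (-84, -98, 84).
Using H: α has equation -84x - 98y + 84z = 224.
Substitute r = (-21, 14, -7) + t(-5, 4, -2) into the plane: -196 + (-140)t = 224, so t = -3.
Intersection: (-21, 14, -7) + (-3)·(-5, 4, -2) = (-6, 2, -1).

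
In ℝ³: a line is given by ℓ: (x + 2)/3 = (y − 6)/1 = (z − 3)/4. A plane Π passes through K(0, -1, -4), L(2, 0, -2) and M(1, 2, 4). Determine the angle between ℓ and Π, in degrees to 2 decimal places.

ℓ has direction (3, 1, 4) through (-2, 6, 3).
KL = (2, 1, 2), KM = (1, 3, 8); a normal to Π is KL × KM = (2, -14, 5).
Using K: Π has equation 2x - 14y + 5z = -6.
sin θ = |n·v| / (|n||v|) = |12| / (√225 · √26) = 0.15689.
θ ≈ 9.03°.

9.03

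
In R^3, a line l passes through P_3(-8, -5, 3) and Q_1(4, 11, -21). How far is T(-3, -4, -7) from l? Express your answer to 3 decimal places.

A direction vector for l is Q_1 − P_3 = (12, 16, -24).
Taking (-8, -5, 3) on l with direction v = (12, 16, -24): w = T − (-8, -5, 3) = (5, 1, -10), and w × v = (136, 0, 68).
Distance = |w × v| / |v| = √23120 / √976 ≈ 4.867.

4.867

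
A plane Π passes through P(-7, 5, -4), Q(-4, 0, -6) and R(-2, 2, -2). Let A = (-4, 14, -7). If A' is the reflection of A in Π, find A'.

PQ = (3, -5, -2), PR = (5, -3, 2); a normal to Π is PQ × PR = (-16, -16, 16).
Using P: Π has equation -16x - 16y + 16z = -32.
λ = (n·A − d)/|n|² = (-272 − (-32))/768 = -5/16.
Reflection = A − 2λn = (-4, 14, -7) − (-5/8)·(-16, -16, 16) = (-14, 4, 3).

(-14, 4, 3)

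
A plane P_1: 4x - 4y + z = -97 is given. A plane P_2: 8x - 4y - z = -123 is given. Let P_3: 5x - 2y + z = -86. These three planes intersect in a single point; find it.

Solving the 3×3 linear system 4x - 4y + z = -97, 8x - 4y - z = -123, 5x - 2y + z = -86 (e.g. by elimination or Cramer's rule, determinant = 32) gives (-11, 11, -9).

(-11, 11, -9)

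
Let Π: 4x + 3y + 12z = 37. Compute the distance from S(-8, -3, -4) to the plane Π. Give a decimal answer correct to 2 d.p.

9.69

n·S − d = (4)·(-8) + (3)·(-3) + (12)·(-4) − 37 = -126; |n| = √169.
Distance = |-126| / √169 = 126/√169 ≈ 9.69.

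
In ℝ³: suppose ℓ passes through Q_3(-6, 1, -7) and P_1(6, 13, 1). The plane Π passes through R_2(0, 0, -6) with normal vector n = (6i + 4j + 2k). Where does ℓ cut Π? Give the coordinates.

A direction vector for ℓ is P_1 − Q_3 = (12, 12, 8).
Π: n·r = n·R_2 gives 6x + 4y + 2z = -12.
Substitute r = (-6, 1, -7) + t(12, 12, 8) into the plane: -46 + 136t = -12, so t = 1/4.
Intersection: (-6, 1, -7) + (1/4)·(12, 12, 8) = (-3, 4, -5).

(-3, 4, -5)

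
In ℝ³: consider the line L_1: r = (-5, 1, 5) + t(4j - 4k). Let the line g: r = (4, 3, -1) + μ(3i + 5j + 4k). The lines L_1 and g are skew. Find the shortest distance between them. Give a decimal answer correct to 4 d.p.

Common perpendicular direction n = (0, 4, -4) × (3, 5, 4) = (36, -12, -12).
With w = (4, 3, -1) − (-5, 1, 5) = (9, 2, -6), w · n = 372.
Distance = |w · n| / |n| = |372| / √1584 ≈ 9.3469.

9.3469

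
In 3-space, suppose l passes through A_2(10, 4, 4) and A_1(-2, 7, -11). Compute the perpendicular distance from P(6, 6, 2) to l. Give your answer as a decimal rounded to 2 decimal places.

A direction vector for l is A_1 − A_2 = (-12, 3, -15).
Taking (10, 4, 4) on l with direction v = (-12, 3, -15): w = P − (10, 4, 4) = (-4, 2, -2), and w × v = (-24, -36, 12).
Distance = |w × v| / |v| = √2016 / √378 ≈ 2.31.

2.31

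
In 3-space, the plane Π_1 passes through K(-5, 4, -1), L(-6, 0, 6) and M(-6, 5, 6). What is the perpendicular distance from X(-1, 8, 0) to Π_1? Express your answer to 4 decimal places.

4.1012

KL = (-1, -4, 7), KM = (-1, 1, 7); a normal to Π_1 is KL × KM = (-35, 0, -5).
Using K: Π_1 has equation -35x - 5z = 180.
n·X − d = (-35)·(-1) + (0)·(8) + (-5)·(0) − 180 = -145; |n| = √1250.
Distance = |-145| / √1250 = 145/√1250 ≈ 4.1012.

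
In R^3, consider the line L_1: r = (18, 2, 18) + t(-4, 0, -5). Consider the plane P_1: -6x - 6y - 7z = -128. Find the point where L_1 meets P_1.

(10, 2, 8)

Substitute r = (18, 2, 18) + t(-4, 0, -5) into the plane: -246 + 59t = -128, so t = 2.
Intersection: (18, 2, 18) + 2·(-4, 0, -5) = (10, 2, 8).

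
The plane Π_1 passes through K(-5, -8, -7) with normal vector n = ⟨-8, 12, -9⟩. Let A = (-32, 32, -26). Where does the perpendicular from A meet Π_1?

(-8, -4, 1)

Π_1: n·r = n·K gives -8x + 12y - 9z = 7.
Foot = A − λn with λ = (n·A − d)/|n|² = (874 − 7)/289 = 3.
Foot = (-32, 32, -26) − 3·(-8, 12, -9) = (-8, -4, 1).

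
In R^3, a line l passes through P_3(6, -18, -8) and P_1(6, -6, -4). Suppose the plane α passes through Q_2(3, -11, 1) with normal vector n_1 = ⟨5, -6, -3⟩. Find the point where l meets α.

(6, -6, -4)

A direction vector for l is P_1 − P_3 = (0, 12, 4).
α: n_1·r = n_1·Q_2 gives 5x - 6y - 3z = 78.
Substitute r = (6, -18, -8) + t(0, 12, 4) into the plane: 162 + (-84)t = 78, so t = 1.
Intersection: (6, -18, -8) + 1·(0, 12, 4) = (6, -6, -4).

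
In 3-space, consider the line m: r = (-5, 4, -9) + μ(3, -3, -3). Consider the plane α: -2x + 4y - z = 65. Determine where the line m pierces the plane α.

(-11, 10, -3)

Substitute r = (-5, 4, -9) + t(3, -3, -3) into the plane: 35 + (-15)t = 65, so t = -2.
Intersection: (-5, 4, -9) + (-2)·(3, -3, -3) = (-11, 10, -3).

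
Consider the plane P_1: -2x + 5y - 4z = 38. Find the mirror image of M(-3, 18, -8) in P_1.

λ = (n·M − d)/|n|² = (128 − 38)/45 = 2.
Reflection = M − 2λn = (-3, 18, -8) − 4·(-2, 5, -4) = (5, -2, 8).

(5, -2, 8)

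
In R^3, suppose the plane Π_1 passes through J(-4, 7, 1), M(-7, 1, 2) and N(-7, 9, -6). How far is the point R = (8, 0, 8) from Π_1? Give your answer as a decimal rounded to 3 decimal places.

JM = (-3, -6, 1), JN = (-3, 2, -7); a normal to Π_1 is JM × JN = (40, -24, -24).
Using J: Π_1 has equation 40x - 24y - 24z = -352.
n·R − d = (40)·(8) + (-24)·(0) + (-24)·(8) − (-352) = 480; |n| = √2752.
Distance = |480| / √2752 = 480/√2752 ≈ 9.150.

9.150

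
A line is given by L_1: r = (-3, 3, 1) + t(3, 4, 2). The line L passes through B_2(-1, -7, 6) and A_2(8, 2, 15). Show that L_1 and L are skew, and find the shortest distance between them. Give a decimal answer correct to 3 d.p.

3.674

A direction vector for L is A_2 − B_2 = (9, 9, 9).
Common perpendicular direction n = (3, 4, 2) × (9, 9, 9) = (18, -9, -9).
With w = (-1, -7, 6) − (-3, 3, 1) = (2, -10, 5), w · n = 81.
Since n ≠ 0 the lines are not parallel, and w · n = 81 ≠ 0 so they do not intersect; hence they are skew.
Distance = |w · n| / |n| = |81| / √486 ≈ 3.674.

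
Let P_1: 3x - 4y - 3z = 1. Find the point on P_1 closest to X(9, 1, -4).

Foot = X − λn with λ = (n·X − d)/|n|² = (35 − 1)/34 = 1.
Foot = (9, 1, -4) − 1·(3, -4, -3) = (6, 5, -1).

(6, 5, -1)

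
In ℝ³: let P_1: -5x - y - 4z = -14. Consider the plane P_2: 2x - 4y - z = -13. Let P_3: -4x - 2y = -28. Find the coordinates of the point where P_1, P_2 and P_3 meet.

(4, 6, -3)

Solving the 3×3 linear system -5x - y - 4z = -14, 2x - 4y - z = -13, -4x - 2y = -28 (e.g. by elimination or Cramer's rule, determinant = 86) gives (4, 6, -3).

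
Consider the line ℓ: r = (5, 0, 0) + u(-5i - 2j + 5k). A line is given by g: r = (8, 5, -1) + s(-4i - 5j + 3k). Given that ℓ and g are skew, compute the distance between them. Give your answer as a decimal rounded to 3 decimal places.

0.577

Common perpendicular direction n = (-5, -2, 5) × (-4, -5, 3) = (19, -5, 17).
With w = (8, 5, -1) − (5, 0, 0) = (3, 5, -1), w · n = 15.
Distance = |w · n| / |n| = |15| / √675 ≈ 0.577.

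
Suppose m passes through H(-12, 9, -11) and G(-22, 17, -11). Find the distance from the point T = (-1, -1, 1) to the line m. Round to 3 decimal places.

A direction vector for m is G − H = (-10, 8, 0).
Taking (-12, 9, -11) on m with direction v = (-10, 8, 0): w = T − (-12, 9, -11) = (11, -10, 12), and w × v = (-96, -120, -12).
Distance = |w × v| / |v| = √23760 / √164 ≈ 12.037.

12.037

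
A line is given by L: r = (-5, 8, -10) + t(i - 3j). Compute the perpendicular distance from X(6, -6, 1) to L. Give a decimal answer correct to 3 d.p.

12.534

Taking (-5, 8, -10) on L with direction v = (1, -3, 0): w = X − (-5, 8, -10) = (11, -14, 11), and w × v = (33, 11, -19).
Distance = |w × v| / |v| = √1571 / √10 ≈ 12.534.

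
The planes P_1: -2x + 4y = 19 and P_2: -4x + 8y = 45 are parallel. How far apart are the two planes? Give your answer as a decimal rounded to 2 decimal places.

Rescale P_2 by 1/2: -2x + 4y = 45/2. Then distance = |19 − (45/2)| / √20 ≈ 0.78.

0.78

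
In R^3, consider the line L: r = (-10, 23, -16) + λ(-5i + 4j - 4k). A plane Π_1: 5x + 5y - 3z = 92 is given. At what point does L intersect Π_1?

Substitute r = (-10, 23, -16) + t(-5, 4, -4) into the plane: 113 + 7t = 92, so t = -3.
Intersection: (-10, 23, -16) + (-3)·(-5, 4, -4) = (5, 11, -4).

(5, 11, -4)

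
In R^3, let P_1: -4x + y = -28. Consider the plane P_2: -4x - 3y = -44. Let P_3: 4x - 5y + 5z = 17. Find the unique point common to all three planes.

Solving the 3×3 linear system -4x + y = -28, -4x - 3y = -44, 4x - 5y + 5z = 17 (e.g. by elimination or Cramer's rule, determinant = 80) gives (8, 4, 1).

(8, 4, 1)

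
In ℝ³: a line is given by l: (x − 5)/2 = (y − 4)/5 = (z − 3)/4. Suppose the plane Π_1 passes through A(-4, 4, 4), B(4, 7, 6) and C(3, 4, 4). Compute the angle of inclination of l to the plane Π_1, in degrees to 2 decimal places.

l has direction (2, 5, 4) through (5, 4, 3).
AB = (8, 3, 2), AC = (7, 0, 0); a normal to Π_1 is AB × AC = (0, 14, -21).
Using A: Π_1 has equation 14y - 21z = -28.
sin θ = |n·v| / (|n||v|) = |-14| / (√637 · √45) = 0.08269.
θ ≈ 4.74°.

4.74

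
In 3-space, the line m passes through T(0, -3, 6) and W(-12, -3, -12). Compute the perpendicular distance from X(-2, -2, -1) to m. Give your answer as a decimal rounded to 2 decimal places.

A direction vector for m is W − T = (-12, 0, -18).
Taking (0, -3, 6) on m with direction v = (-12, 0, -18): w = X − (0, -3, 6) = (-2, 1, -7), and w × v = (-18, 48, 12).
Distance = |w × v| / |v| = √2772 / √468 ≈ 2.43.

2.43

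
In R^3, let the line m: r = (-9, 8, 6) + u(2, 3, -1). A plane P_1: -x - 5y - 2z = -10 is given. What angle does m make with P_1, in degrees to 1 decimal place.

sin θ = |n·v| / (|n||v|) = |-15| / (√30 · √14) = 0.73193.
θ ≈ 47.0°.

47.0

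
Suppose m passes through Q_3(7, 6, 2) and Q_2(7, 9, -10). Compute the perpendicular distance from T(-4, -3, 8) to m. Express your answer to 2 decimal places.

A direction vector for m is Q_2 − Q_3 = (0, 3, -12).
Taking (7, 6, 2) on m with direction v = (0, 3, -12): w = T − (7, 6, 2) = (-11, -9, 6), and w × v = (90, -132, -33).
Distance = |w × v| / |v| = √26613 / √153 ≈ 13.19.

13.19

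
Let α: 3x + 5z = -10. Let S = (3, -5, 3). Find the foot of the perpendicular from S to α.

Foot = S − λn with λ = (n·S − d)/|n|² = (24 − (-10))/34 = 1.
Foot = (3, -5, 3) − 1·(3, 0, 5) = (0, -5, -2).

(0, -5, -2)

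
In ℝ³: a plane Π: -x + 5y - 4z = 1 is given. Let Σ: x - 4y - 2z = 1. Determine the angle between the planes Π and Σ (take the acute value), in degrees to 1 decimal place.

64.0

cos θ = |n₁·n₂| / (|n₁||n₂|) = |-13| / (√42 · √21).
θ = arccos(0.43773) ≈ 64.0°.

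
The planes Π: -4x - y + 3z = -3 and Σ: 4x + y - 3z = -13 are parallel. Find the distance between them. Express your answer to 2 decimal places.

Rescale Σ by 1/(-1): -4x - y + 3z = 13. Then distance = |-3 − 13| / √26 ≈ 3.14.

3.14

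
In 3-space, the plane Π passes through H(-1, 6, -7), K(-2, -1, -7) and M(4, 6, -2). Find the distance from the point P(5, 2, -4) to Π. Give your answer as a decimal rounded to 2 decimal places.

HK = (-1, -7, 0), HM = (5, 0, 5); a normal to Π is HK × HM = (-35, 5, 35).
Using H: Π has equation -35x + 5y + 35z = -180.
n·P − d = (-35)·(5) + (5)·(2) + (35)·(-4) − (-180) = -125; |n| = √2475.
Distance = |-125| / √2475 = 125/√2475 ≈ 2.51.

2.51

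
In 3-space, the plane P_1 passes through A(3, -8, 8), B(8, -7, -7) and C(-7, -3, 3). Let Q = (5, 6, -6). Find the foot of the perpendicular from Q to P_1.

(1, -4, -8)

AB = (5, 1, -15), AC = (-10, 5, -5); a normal to P_1 is AB × AC = (70, 175, 35).
Using A: P_1 has equation 70x + 175y + 35z = -910.
Foot = Q − λn with λ = (n·Q − d)/|n|² = (1190 − (-910))/36750 = 2/35.
Foot = (5, 6, -6) − (2/35)·(70, 175, 35) = (1, -4, -8).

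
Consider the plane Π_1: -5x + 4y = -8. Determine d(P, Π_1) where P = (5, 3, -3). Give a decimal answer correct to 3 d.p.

n·P − d = (-5)·(5) + (4)·(3) + (0)·(-3) − (-8) = -5; |n| = √41.
Distance = |-5| / √41 = 5/√41 ≈ 0.781.

0.781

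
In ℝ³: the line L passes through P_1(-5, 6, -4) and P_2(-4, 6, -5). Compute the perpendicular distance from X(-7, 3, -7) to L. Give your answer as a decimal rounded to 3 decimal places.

4.637

A direction vector for L is P_2 − P_1 = (1, 0, -1).
Taking (-5, 6, -4) on L with direction v = (1, 0, -1): w = X − (-5, 6, -4) = (-2, -3, -3), and w × v = (3, -5, 3).
Distance = |w × v| / |v| = √43 / √2 ≈ 4.637.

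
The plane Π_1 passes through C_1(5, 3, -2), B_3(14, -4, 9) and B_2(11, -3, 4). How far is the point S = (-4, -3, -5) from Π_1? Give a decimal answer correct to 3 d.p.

8.573

C_1B_3 = (9, -7, 11), C_1B_2 = (6, -6, 6); a normal to Π_1 is C_1B_3 × C_1B_2 = (24, 12, -12).
Using C_1: Π_1 has equation 24x + 12y - 12z = 180.
n·S − d = (24)·(-4) + (12)·(-3) + (-12)·(-5) − 180 = -252; |n| = √864.
Distance = |-252| / √864 = 252/√864 ≈ 8.573.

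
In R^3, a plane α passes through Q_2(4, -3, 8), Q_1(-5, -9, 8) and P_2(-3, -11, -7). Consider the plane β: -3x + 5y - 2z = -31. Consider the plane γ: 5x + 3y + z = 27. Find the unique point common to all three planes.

(8, -3, -4)

Q_2Q_1 = (-9, -6, 0), Q_2P_2 = (-7, -8, -15); a normal to α is Q_2Q_1 × Q_2P_2 = (90, -135, 30).
Using Q_2: α has equation 90x - 135y + 30z = 1005.
Solving the 3×3 linear system 90x - 135y + 30z = 1005, -3x + 5y - 2z = -31, 5x + 3y + z = 27 (e.g. by elimination or Cramer's rule, determinant = 915) gives (8, -3, -4).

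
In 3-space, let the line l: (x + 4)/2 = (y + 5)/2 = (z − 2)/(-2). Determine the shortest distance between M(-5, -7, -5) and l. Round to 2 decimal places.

l has direction (2, 2, -2) through (-4, -5, 2).
Taking (-4, -5, 2) on l with direction v = (2, 2, -2): w = M − (-4, -5, 2) = (-1, -2, -7), and w × v = (18, -16, 2).
Distance = |w × v| / |v| = √584 / √12 ≈ 6.98.

6.98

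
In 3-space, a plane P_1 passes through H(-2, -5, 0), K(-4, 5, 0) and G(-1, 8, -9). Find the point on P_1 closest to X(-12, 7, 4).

(-7, 8, 6)

HK = (-2, 10, 0), HG = (1, 13, -9); a normal to P_1 is HK × HG = (-90, -18, -36).
Using H: P_1 has equation -90x - 18y - 36z = 270.
Foot = X − λn with λ = (n·X − d)/|n|² = (810 − 270)/9720 = 1/18.
Foot = (-12, 7, 4) − (1/18)·(-90, -18, -36) = (-7, 8, 6).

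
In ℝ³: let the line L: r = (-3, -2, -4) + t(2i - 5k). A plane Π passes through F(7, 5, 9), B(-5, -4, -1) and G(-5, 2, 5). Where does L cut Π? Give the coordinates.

(-5, -2, 1)

FB = (-12, -9, -10), FG = (-12, -3, -4); a normal to Π is FB × FG = (6, 72, -72).
Using F: Π has equation 6x + 72y - 72z = -246.
Substitute r = (-3, -2, -4) + t(2, 0, -5) into the plane: 126 + 372t = -246, so t = -1.
Intersection: (-3, -2, -4) + (-1)·(2, 0, -5) = (-5, -2, 1).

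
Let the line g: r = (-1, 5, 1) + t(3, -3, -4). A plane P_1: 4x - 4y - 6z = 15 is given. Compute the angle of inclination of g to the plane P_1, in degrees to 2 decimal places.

sin θ = |n·v| / (|n||v|) = |48| / (√68 · √34) = 0.99827.
θ ≈ 86.63°.

86.63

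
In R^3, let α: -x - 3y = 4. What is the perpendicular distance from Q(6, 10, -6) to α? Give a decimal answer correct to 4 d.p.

n·Q − d = (-1)·(6) + (-3)·(10) + (0)·(-6) − 4 = -40; |n| = √10.
Distance = |-40| / √10 = 40/√10 ≈ 12.6491.

12.6491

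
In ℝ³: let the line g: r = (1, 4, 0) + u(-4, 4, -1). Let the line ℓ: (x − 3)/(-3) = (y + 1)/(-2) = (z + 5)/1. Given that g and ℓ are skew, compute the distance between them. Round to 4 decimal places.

ℓ has direction (-3, -2, 1) through (3, -1, -5).
Common perpendicular direction n = (-4, 4, -1) × (-3, -2, 1) = (2, 7, 20).
With w = (3, -1, -5) − (1, 4, 0) = (2, -5, -5), w · n = -131.
Distance = |w · n| / |n| = |-131| / √453 ≈ 6.1549.

6.1549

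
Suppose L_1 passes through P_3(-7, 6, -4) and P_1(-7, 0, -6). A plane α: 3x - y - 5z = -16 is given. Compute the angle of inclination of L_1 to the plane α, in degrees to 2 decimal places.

25.32

A direction vector for L_1 is P_1 − P_3 = (0, -6, -2).
sin θ = |n·v| / (|n||v|) = |16| / (√35 · √40) = 0.42762.
θ ≈ 25.32°.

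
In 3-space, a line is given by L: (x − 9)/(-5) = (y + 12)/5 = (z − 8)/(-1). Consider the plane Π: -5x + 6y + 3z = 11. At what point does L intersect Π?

L has direction (-5, 5, -1) through (9, -12, 8).
Substitute r = (9, -12, 8) + t(-5, 5, -1) into the plane: -93 + 52t = 11, so t = 2.
Intersection: (9, -12, 8) + 2·(-5, 5, -1) = (-1, -2, 6).

(-1, -2, 6)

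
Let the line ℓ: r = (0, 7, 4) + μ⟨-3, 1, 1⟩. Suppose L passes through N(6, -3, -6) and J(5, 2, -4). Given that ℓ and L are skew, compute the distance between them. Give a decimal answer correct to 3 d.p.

A direction vector for L is J − N = (-1, 5, 2).
Common perpendicular direction n = (-3, 1, 1) × (-1, 5, 2) = (-3, 5, -14).
With w = (6, -3, -6) − (0, 7, 4) = (6, -10, -10), w · n = 72.
Distance = |w · n| / |n| = |72| / √230 ≈ 4.748.

4.748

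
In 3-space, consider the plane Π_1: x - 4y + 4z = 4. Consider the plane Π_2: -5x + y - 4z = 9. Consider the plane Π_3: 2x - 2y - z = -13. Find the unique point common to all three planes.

(-4, 1, 3)

Solving the 3×3 linear system x - 4y + 4z = 4, -5x + y - 4z = 9, 2x - 2y - z = -13 (e.g. by elimination or Cramer's rule, determinant = 75) gives (-4, 1, 3).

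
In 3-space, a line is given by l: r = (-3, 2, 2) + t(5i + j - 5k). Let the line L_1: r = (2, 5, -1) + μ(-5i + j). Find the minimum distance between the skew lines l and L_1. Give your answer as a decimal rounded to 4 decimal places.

Common perpendicular direction n = (5, 1, -5) × (-5, 1, 0) = (5, 25, 10).
With w = (2, 5, -1) − (-3, 2, 2) = (5, 3, -3), w · n = 70.
Distance = |w · n| / |n| = |70| / √750 ≈ 2.5560.

2.5560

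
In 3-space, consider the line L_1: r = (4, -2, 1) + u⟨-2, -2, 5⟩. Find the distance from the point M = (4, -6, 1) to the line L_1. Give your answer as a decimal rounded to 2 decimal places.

Taking (4, -2, 1) on L_1 with direction v = (-2, -2, 5): w = M − (4, -2, 1) = (0, -4, 0), and w × v = (-20, 0, -8).
Distance = |w × v| / |v| = √464 / √33 ≈ 3.75.

3.75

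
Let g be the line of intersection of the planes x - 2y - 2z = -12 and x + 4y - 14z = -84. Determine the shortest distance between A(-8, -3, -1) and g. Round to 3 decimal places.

Direction of g: (1, -2, -2) × (1, 4, -14) = (36, 12, 6).
A point on g: solving the two plane equations with x = 6 gives (6, 2, 7).
Taking (6, 2, 7) on g with direction v = (36, 12, 6): w = A − (6, 2, 7) = (-14, -5, -8), and w × v = (66, -204, 12).
Distance = |w × v| / |v| = √46116 / √1476 ≈ 5.590.

5.590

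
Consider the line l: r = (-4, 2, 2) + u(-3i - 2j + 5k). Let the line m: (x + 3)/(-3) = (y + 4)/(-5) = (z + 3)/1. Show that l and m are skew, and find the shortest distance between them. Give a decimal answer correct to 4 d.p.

1.8209

m has direction (-3, -5, 1) through (-3, -4, -3).
Common perpendicular direction n = (-3, -2, 5) × (-3, -5, 1) = (23, -12, 9).
With w = (-3, -4, -3) − (-4, 2, 2) = (1, -6, -5), w · n = 50.
Since n ≠ 0 the lines are not parallel, and w · n = 50 ≠ 0 so they do not intersect; hence they are skew.
Distance = |w · n| / |n| = |50| / √754 ≈ 1.8209.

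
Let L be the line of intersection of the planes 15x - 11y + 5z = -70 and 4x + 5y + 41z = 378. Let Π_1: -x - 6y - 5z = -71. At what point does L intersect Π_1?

(-4, 5, 9)

Direction of L: (15, -11, 5) × (4, 5, 41) = (-476, -595, 119).
A point on L: solving the two plane equations with x = 12 gives (12, 25, 5).
Substitute r = (12, 25, 5) + t(-476, -595, 119) into the plane: -187 + 3451t = -71, so t = 4/119.
Intersection: (12, 25, 5) + (4/119)·(-476, -595, 119) = (-4, 5, 9).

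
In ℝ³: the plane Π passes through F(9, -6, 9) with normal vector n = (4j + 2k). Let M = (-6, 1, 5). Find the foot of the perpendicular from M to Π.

Π: n·r = n·F gives 4y + 2z = -6.
Foot = M − λn with λ = (n·M − d)/|n|² = (14 − (-6))/20 = 1.
Foot = (-6, 1, 5) − 1·(0, 4, 2) = (-6, -3, 3).

(-6, -3, 3)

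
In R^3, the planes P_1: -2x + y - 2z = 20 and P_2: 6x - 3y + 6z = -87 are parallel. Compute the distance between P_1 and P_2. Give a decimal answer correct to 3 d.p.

Rescale P_2 by 1/(-3): -2x + y - 2z = 29. Then distance = |20 − 29| / √9 ≈ 3.000.

3.000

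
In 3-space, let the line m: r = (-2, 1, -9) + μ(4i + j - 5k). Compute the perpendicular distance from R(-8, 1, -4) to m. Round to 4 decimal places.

1.9579

Taking (-2, 1, -9) on m with direction v = (4, 1, -5): w = R − (-2, 1, -9) = (-6, 0, 5), and w × v = (-5, -10, -6).
Distance = |w × v| / |v| = √161 / √42 ≈ 1.9579.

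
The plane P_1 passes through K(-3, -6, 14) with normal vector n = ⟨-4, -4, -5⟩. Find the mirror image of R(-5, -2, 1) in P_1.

(3, 6, 11)

P_1: n·r = n·K gives -4x - 4y - 5z = -34.
λ = (n·R − d)/|n|² = (23 − (-34))/57 = 1.
Reflection = R − 2λn = (-5, -2, 1) − 2·(-4, -4, -5) = (3, 6, 11).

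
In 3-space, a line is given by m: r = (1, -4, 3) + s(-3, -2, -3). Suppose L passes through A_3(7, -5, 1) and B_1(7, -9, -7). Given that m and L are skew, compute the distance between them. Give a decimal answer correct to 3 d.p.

A direction vector for L is B_1 − A_3 = (0, -4, -8).
Common perpendicular direction n = (-3, -2, -3) × (0, -4, -8) = (4, -24, 12).
With w = (7, -5, 1) − (1, -4, 3) = (6, -1, -2), w · n = 24.
Distance = |w · n| / |n| = |24| / √736 ≈ 0.885.

0.885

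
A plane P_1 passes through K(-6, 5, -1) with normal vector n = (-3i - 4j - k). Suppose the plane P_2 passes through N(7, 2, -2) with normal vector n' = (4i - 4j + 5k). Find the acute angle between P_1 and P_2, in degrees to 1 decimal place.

P_1: n·r = n·K gives -3x - 4y - z = -1.
P_2: n'·r = n'·N gives 4x - 4y + 5z = 10.
cos θ = |n₁·n₂| / (|n₁||n₂|) = |-1| / (√26 · √57).
θ = arccos(0.02598) ≈ 88.5°.

88.5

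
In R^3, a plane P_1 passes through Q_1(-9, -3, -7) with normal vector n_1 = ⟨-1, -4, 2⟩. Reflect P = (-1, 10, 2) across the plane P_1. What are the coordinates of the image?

P_1: n_1·r = n_1·Q_1 gives -x - 4y + 2z = 7.
λ = (n·P − d)/|n|² = (-35 − 7)/21 = -2.
Reflection = P − 2λn = (-1, 10, 2) − (-4)·(-1, -4, 2) = (-5, -6, 10).

(-5, -6, 10)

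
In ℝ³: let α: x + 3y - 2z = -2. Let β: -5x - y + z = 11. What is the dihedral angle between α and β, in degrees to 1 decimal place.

cos θ = |n₁·n₂| / (|n₁||n₂|) = |-10| / (√14 · √27).
θ = arccos(0.51434) ≈ 59.0°.

59.0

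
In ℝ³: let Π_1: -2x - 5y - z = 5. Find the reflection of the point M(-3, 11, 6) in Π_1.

(-11, -9, 2)

λ = (n·M − d)/|n|² = (-55 − 5)/30 = -2.
Reflection = M − 2λn = (-3, 11, 6) − (-4)·(-2, -5, -1) = (-11, -9, 2).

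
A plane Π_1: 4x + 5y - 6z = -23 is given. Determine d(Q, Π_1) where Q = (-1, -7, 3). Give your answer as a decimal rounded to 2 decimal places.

3.87

n·Q − d = (4)·(-1) + (5)·(-7) + (-6)·(3) − (-23) = -34; |n| = √77.
Distance = |-34| / √77 = 34/√77 ≈ 3.87.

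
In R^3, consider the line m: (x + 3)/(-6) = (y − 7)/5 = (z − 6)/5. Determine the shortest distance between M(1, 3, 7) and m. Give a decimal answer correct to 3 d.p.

3.913

m has direction (-6, 5, 5) through (-3, 7, 6).
Taking (-3, 7, 6) on m with direction v = (-6, 5, 5): w = M − (-3, 7, 6) = (4, -4, 1), and w × v = (-25, -26, -4).
Distance = |w × v| / |v| = √1317 / √86 ≈ 3.913.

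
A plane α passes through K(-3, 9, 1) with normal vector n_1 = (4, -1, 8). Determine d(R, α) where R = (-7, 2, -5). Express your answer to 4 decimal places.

α: n_1·r = n_1·K gives 4x - y + 8z = -13.
n·R − d = (4)·(-7) + (-1)·(2) + (8)·(-5) − (-13) = -57; |n| = √81.
Distance = |-57| / √81 = 57/√81 ≈ 6.3333.

6.3333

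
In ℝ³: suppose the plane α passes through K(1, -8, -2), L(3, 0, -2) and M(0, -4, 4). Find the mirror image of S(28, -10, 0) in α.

(-20, 2, -16)

KL = (2, 8, 0), KM = (-1, 4, 6); a normal to α is KL × KM = (48, -12, 16).
Using K: α has equation 48x - 12y + 16z = 112.
λ = (n·S − d)/|n|² = (1464 − 112)/2704 = 1/2.
Reflection = S − 2λn = (28, -10, 0) − 1·(48, -12, 16) = (-20, 2, -16).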